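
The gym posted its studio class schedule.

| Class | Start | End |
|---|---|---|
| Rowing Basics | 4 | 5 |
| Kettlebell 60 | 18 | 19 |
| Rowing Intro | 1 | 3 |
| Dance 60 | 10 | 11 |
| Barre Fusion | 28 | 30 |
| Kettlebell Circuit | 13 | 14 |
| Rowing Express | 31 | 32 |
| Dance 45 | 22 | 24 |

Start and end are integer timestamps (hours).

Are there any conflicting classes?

No

Two intervals overlap when each starts before the other ends.
Sorted by start: Rowing Intro, Rowing Basics, Dance 60, Kettlebell Circuit, Kettlebell 60, Dance 45, Barre Fusion, Rowing Express.
Rowing Basics starts after Rowing Intro ends — done with Rowing Intro.
Dance 60 starts after Rowing Basics ends — done with Rowing Basics.
Kettlebell Circuit starts after Dance 60 ends — done with Dance 60.
Kettlebell 60 starts after Kettlebell Circuit ends — done with Kettlebell Circuit.
Dance 45 starts after Kettlebell 60 ends — done with Kettlebell 60.
Barre Fusion starts after Dance 45 ends — done with Dance 45.
Rowing Express starts after Barre Fusion ends.
Every pair is clear; the schedule has no overlaps.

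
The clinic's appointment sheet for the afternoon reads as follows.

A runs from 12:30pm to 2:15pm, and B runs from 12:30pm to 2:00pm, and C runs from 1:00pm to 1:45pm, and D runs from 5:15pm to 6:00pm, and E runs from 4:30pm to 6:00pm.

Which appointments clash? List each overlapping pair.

A & B, A & C, B & C, D & E

Sorted by start: A, B, C, E, D.
B starts before A ends → A and B overlap.
C starts before A ends → A and C overlap.
E starts after A ends, so A has no further overlaps.
C starts before B ends → B and C overlap.
E starts after B ends, so B has no further overlaps.
E starts after C ends, so C has no further overlaps.
D starts before E ends → E and D overlap.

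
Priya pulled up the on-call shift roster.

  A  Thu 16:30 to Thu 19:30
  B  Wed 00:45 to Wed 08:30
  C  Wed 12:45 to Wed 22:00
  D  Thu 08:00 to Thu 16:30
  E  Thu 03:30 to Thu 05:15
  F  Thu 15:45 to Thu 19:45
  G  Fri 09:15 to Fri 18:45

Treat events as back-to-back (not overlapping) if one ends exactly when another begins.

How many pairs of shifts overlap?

Sorted by start: B, C, E, D, F, A, G.
C starts after B ends, so nothing later overlaps B either.
E starts after C ends, so nothing later overlaps C either.
D starts after E ends, so nothing later overlaps E either.
F starts before D ends → D and F overlap.
A starts exactly when D ends (back-to-back, no overlap), so nothing later overlaps D either.
A starts before F ends → F and A overlap.
G starts after F ends.
G starts after A ends.
Overlapping pairs: A & F, D & F — 2 in total.

2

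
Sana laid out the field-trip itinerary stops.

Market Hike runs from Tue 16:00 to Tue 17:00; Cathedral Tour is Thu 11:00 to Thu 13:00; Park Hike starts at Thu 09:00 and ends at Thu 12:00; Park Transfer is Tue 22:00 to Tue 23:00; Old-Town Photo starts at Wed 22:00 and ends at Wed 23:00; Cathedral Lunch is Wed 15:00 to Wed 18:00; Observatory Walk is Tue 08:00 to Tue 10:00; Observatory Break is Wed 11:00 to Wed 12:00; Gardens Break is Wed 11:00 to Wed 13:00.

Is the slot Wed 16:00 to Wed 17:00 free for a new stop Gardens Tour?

No — it overlaps Cathedral Lunch

Observatory Walk: ends Tue 10:00 at or before Gardens Tour starts Wed 16:00 → clear.
Market Hike: ends Tue 17:00 at or before Gardens Tour starts Wed 16:00 → clear.
Park Transfer: ends Tue 23:00 at or before Gardens Tour starts Wed 16:00 → clear.
Observatory Break: ends Wed 12:00 at or before Gardens Tour starts Wed 16:00 → clear.
Gardens Break: ends Wed 13:00 at or before Gardens Tour starts Wed 16:00 → clear.
Cathedral Lunch: starts Wed 15:00 before Gardens Tour ends Wed 17:00, and ends Wed 18:00 after Gardens Tour starts Wed 16:00 → overlap.
Old-Town Photo: starts Wed 22:00 at or after Gardens Tour ends Wed 17:00 → clear.
Park Hike: starts Thu 09:00 at or after Gardens Tour ends Wed 17:00 → clear.
Cathedral Tour: starts Thu 11:00 at or after Gardens Tour ends Wed 17:00 → clear.
Gardens Tour overlaps Cathedral Lunch.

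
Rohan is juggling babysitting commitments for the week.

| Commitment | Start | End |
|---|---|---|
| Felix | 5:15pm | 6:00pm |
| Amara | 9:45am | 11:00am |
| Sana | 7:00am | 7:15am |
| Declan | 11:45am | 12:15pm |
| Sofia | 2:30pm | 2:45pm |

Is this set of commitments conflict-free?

Sorted by start: Sana, Amara, Declan, Sofia, Felix.
Amara starts after Sana ends, so Sana has no further overlaps.
Declan starts after Amara ends, so Amara has no further overlaps.
Sofia starts after Declan ends, so Declan has no further overlaps.
Felix starts after Sofia ends.
Every pair is clear; the schedule has no overlaps.

Yes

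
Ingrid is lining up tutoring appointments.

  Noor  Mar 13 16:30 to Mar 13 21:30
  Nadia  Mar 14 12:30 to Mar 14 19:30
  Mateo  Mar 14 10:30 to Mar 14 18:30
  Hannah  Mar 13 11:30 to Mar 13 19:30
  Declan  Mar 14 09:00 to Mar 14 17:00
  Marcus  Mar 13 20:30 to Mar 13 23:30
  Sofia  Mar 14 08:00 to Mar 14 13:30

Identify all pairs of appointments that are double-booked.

Declan & Mateo, Declan & Nadia, Declan & Sofia, Hannah & Noor, Marcus & Noor, Mateo & Nadia, Mateo & Sofia, Nadia & Sofia

Sorted by start: Hannah, Noor, Marcus, Sofia, Declan, Mateo, Nadia.
Noor starts before Hannah ends → Hannah and Noor overlap.
Marcus starts after Hannah ends, so nothing later overlaps Hannah either.
Marcus starts before Noor ends → Noor and Marcus overlap.
Sofia starts after Noor ends, so nothing later overlaps Noor either.
Sofia starts after Marcus ends, so nothing later overlaps Marcus either.
Declan starts before Sofia ends → Sofia and Declan overlap.
Mateo starts before Sofia ends → Sofia and Mateo overlap.
Nadia starts before Sofia ends → Sofia and Nadia overlap.
Mateo starts before Declan ends → Declan and Mateo overlap.
Nadia starts before Declan ends → Declan and Nadia overlap.
Nadia starts before Mateo ends → Mateo and Nadia overlap.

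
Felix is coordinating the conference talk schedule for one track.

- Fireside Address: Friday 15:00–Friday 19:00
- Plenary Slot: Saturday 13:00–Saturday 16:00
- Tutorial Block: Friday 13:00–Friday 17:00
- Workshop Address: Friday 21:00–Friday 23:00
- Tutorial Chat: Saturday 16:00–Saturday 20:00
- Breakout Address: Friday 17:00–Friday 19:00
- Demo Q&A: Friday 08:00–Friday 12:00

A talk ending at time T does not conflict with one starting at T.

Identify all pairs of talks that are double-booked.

Breakout Address & Fireside Address, Fireside Address & Tutorial Block

Sorted by start: Demo Q&A, Tutorial Block, Fireside Address, Breakout Address, Workshop Address, Plenary Slot, Tutorial Chat.
Tutorial Block starts after Demo Q&A ends — done with Demo Q&A.
Fireside Address starts before Tutorial Block ends → Tutorial Block and Fireside Address overlap.
Breakout Address starts exactly when Tutorial Block ends (back-to-back, no overlap) — done with Tutorial Block.
Breakout Address starts before Fireside Address ends → Fireside Address and Breakout Address overlap.
Workshop Address starts after Fireside Address ends — done with Fireside Address.
Workshop Address starts after Breakout Address ends — done with Breakout Address.
Plenary Slot starts after Workshop Address ends — done with Workshop Address.
Tutorial Chat starts exactly when Plenary Slot ends (back-to-back, no overlap).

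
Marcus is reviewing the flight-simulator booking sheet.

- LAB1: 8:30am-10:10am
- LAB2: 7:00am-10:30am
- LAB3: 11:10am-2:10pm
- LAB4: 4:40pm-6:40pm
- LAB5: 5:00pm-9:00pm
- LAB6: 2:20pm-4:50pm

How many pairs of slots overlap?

Sorted by start: LAB2, LAB1, LAB3, LAB6, LAB4, LAB5.
LAB1 starts before LAB2 ends → LAB2 and LAB1 overlap.
LAB3 starts after LAB2 ends — done with LAB2.
LAB3 starts after LAB1 ends — done with LAB1.
LAB6 starts after LAB3 ends — done with LAB3.
LAB4 starts before LAB6 ends → LAB6 and LAB4 overlap.
LAB5 starts after LAB6 ends.
LAB5 starts before LAB4 ends → LAB4 and LAB5 overlap.
Overlapping pairs: LAB1 & LAB2, LAB4 & LAB5, LAB4 & LAB6 — 3 in total.

3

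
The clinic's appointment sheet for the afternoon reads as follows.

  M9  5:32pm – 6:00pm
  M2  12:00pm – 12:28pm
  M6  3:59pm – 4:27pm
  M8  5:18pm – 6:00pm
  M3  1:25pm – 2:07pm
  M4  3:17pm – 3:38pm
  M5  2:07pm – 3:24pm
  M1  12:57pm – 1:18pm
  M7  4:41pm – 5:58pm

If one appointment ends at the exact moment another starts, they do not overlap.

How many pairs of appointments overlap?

4

Check each pair: they overlap iff neither finishes before the other starts.
Sorted by start: M2, M1, M3, M5, M4, M6, M7, M8, M9.
M1 starts after M2 ends; M2 is clear from here.
M3 starts after M1 ends; M1 is clear from here.
M5 starts exactly when M3 ends (back-to-back, no overlap); M3 is clear from here.
M4 starts before M5 ends → M5 and M4 overlap.
M6 starts after M5 ends; M5 is clear from here.
M6 starts after M4 ends; M4 is clear from here.
M7 starts after M6 ends; M6 is clear from here.
M8 starts before M7 ends → M7 and M8 overlap.
M9 starts before M7 ends → M7 and M9 overlap.
M9 starts before M8 ends → M8 and M9 overlap.
Overlapping pairs: M4 & M5, M7 & M8, M7 & M9, M8 & M9 — 4 in total.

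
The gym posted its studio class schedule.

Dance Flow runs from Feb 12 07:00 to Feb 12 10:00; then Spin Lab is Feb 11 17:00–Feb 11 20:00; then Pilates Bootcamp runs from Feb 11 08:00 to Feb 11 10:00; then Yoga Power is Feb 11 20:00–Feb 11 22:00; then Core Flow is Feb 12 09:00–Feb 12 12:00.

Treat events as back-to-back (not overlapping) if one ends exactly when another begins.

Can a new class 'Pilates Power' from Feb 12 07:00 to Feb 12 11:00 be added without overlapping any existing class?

No — it overlaps Core Flow, Dance Flow

Pilates Bootcamp: ends Feb 11 10:00 at or before Pilates Power starts Feb 12 07:00 → clear.
Spin Lab: ends Feb 11 20:00 at or before Pilates Power starts Feb 12 07:00 → clear.
Yoga Power: ends Feb 11 22:00 at or before Pilates Power starts Feb 12 07:00 → clear.
Dance Flow: starts Feb 12 07:00 before Pilates Power ends Feb 12 11:00, and ends Feb 12 10:00 after Pilates Power starts Feb 12 07:00 → overlap.
Core Flow: starts Feb 12 09:00 before Pilates Power ends Feb 12 11:00, and ends Feb 12 12:00 after Pilates Power starts Feb 12 07:00 → overlap.
Pilates Power overlaps Dance Flow, Core Flow.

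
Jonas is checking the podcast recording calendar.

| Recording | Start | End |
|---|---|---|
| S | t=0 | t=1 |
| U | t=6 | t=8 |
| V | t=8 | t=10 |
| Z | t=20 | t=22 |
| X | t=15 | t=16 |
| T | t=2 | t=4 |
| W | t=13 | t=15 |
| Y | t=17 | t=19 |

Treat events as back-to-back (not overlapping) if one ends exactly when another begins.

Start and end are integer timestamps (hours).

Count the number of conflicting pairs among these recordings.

0

Sorted by start: S, T, U, V, W, X, Y, Z.
T starts after S ends, so nothing later overlaps S either.
U starts after T ends, so nothing later overlaps T either.
V starts exactly when U ends (back-to-back, no overlap), so nothing later overlaps U either.
W starts after V ends, so nothing later overlaps V either.
X starts exactly when W ends (back-to-back, no overlap), so nothing later overlaps W either.
Y starts after X ends, so nothing later overlaps X either.
Z starts after Y ends.
No pair overlaps.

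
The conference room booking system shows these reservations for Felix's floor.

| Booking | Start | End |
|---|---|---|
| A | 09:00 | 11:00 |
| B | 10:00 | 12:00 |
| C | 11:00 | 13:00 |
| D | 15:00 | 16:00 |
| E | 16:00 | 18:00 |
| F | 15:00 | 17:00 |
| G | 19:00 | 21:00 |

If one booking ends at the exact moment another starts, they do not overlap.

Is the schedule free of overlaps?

No

Check each pair: they overlap iff neither finishes before the other starts.
Sorted by start: A, B, C, D, F, E, G.
B starts before A ends → A and B overlap.
That's a conflict, so the schedule is not conflict-free.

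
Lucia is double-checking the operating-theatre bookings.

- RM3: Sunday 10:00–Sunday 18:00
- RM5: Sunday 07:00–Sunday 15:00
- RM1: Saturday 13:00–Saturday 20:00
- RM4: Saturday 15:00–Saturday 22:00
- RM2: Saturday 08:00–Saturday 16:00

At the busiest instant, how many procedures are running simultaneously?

Sort all start/end points and keep a running count:
Saturday 08:00 start RM2 → 1
Saturday 13:00 start RM1 → 2
Saturday 15:00 start RM4 → 3
Saturday 16:00 end RM2 → 2
Saturday 20:00 end RM1 → 1
Saturday 22:00 end RM4 → 0
Sunday 07:00 start RM5 → 1
Sunday 10:00 start RM3 → 2
Sunday 15:00 end RM5 → 1
Sunday 18:00 end RM3 → 0
Peak is 3, at Saturday 15:00 (RM1, RM2, RM4).

3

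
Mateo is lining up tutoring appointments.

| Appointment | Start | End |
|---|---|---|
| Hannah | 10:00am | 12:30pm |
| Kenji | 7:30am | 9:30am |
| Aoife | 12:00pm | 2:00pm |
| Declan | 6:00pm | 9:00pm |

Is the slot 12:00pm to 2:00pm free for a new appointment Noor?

Kenji: ends 9:30am at or before Noor starts 12:00pm → clear.
Hannah: starts 10:00am before Noor ends 2:00pm, and ends 12:30pm after Noor starts 12:00pm → overlap.
Aoife: starts 12:00pm before Noor ends 2:00pm, and ends 2:00pm after Noor starts 12:00pm → overlap.
Declan: starts 6:00pm at or after Noor ends 2:00pm → clear.
Noor overlaps Hannah, Aoife.

No — it overlaps Aoife, Hannah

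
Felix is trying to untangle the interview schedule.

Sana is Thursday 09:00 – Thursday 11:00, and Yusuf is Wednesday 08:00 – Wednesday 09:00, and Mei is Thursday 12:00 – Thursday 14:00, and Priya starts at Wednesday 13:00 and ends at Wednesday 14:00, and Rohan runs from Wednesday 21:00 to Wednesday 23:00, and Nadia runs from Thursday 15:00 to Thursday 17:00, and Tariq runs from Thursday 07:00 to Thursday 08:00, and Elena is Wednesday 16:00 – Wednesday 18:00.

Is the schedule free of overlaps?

Yes

Sorted by start: Yusuf, Priya, Elena, Rohan, Tariq, Sana, Mei, Nadia.
Priya starts after Yusuf ends; Yusuf is clear from here.
Elena starts after Priya ends; Priya is clear from here.
Rohan starts after Elena ends; Elena is clear from here.
Tariq starts after Rohan ends; Rohan is clear from here.
Sana starts after Tariq ends; Tariq is clear from here.
Mei starts after Sana ends; Sana is clear from here.
Nadia starts after Mei ends.
Every pair is clear; the schedule has no overlaps.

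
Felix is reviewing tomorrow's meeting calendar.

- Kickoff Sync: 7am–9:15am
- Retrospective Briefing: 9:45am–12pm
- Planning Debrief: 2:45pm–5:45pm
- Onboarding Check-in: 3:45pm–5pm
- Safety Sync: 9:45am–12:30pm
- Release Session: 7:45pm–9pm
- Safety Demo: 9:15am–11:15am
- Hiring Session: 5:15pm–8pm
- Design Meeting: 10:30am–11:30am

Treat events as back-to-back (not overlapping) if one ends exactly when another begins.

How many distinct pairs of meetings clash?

Sorted by start: Kickoff Sync, Safety Demo, Retrospective Briefing, Safety Sync, Design Meeting, Planning Debrief, Onboarding Check-in, Hiring Session, Release Session.
Safety Demo starts exactly when Kickoff Sync ends (back-to-back, no overlap), so nothing later overlaps Kickoff Sync either.
Retrospective Briefing starts before Safety Demo ends → Safety Demo and Retrospective Briefing overlap.
Safety Sync starts before Safety Demo ends → Safety Demo and Safety Sync overlap.
Design Meeting starts before Safety Demo ends → Safety Demo and Design Meeting overlap.
Planning Debrief starts after Safety Demo ends, so nothing later overlaps Safety Demo either.
Safety Sync starts before Retrospective Briefing ends → Retrospective Briefing and Safety Sync overlap.
Design Meeting starts before Retrospective Briefing ends → Retrospective Briefing and Design Meeting overlap.
Planning Debrief starts after Retrospective Briefing ends, so nothing later overlaps Retrospective Briefing either.
Design Meeting starts before Safety Sync ends → Safety Sync and Design Meeting overlap.
Planning Debrief starts after Safety Sync ends, so nothing later overlaps Safety Sync either.
Planning Debrief starts after Design Meeting ends, so nothing later overlaps Design Meeting either.
Onboarding Check-in starts before Planning Debrief ends → Planning Debrief and Onboarding Check-in overlap.
Hiring Session starts before Planning Debrief ends → Planning Debrief and Hiring Session overlap.
Release Session starts after Planning Debrief ends.
Hiring Session starts after Onboarding Check-in ends, so nothing later overlaps Onboarding Check-in either.
Release Session starts before Hiring Session ends → Hiring Session and Release Session overlap.
Overlapping pairs: Design Meeting & Retrospective Briefing, Design Meeting & Safety Demo, Design Meeting & Safety Sync, Hiring Session & Planning Debrief, Hiring Session & Release Session, Onboarding Check-in & Planning Debrief, Retrospective Briefing & Safety Demo, Retrospective Briefing & Safety Sync, Safety Demo & Safety Sync — 9 in total.

9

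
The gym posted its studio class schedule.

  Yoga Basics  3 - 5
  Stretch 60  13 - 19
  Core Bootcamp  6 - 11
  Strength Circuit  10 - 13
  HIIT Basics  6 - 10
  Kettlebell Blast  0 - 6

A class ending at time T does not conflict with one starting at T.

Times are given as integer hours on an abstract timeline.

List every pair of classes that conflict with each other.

Core Bootcamp & HIIT Basics, Core Bootcamp & Strength Circuit, Kettlebell Blast & Yoga Basics

Check each pair: they overlap iff neither finishes before the other starts.
Sorted by start: Kettlebell Blast, Yoga Basics, Core Bootcamp, HIIT Basics, Strength Circuit, Stretch 60.
Yoga Basics starts before Kettlebell Blast ends → Kettlebell Blast and Yoga Basics overlap.
Core Bootcamp starts exactly when Kettlebell Blast ends (back-to-back, no overlap), so nothing later overlaps Kettlebell Blast either.
Core Bootcamp starts after Yoga Basics ends, so nothing later overlaps Yoga Basics either.
HIIT Basics starts before Core Bootcamp ends → Core Bootcamp and HIIT Basics overlap.
Strength Circuit starts before Core Bootcamp ends → Core Bootcamp and Strength Circuit overlap.
Stretch 60 starts after Core Bootcamp ends.
Strength Circuit starts exactly when HIIT Basics ends (back-to-back, no overlap), so nothing later overlaps HIIT Basics either.
Stretch 60 starts exactly when Strength Circuit ends (back-to-back, no overlap).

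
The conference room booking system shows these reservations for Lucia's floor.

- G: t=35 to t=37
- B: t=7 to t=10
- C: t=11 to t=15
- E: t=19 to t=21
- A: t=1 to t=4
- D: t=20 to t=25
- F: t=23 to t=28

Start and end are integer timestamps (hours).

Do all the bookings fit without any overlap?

Two intervals overlap when each starts before the other ends.
Sorted by start: A, B, C, E, D, F, G.
B starts after A ends; A is clear from here.
C starts after B ends; B is clear from here.
E starts after C ends; C is clear from here.
D starts before E ends → E and D overlap.
That's a conflict, so the schedule is not conflict-free.

No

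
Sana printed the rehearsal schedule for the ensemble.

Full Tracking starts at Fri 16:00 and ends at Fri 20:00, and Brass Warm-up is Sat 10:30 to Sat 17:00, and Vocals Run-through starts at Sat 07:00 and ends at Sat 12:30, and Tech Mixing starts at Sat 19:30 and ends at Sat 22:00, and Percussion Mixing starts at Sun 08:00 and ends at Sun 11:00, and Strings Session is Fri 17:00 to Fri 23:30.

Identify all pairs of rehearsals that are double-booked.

Brass Warm-up & Vocals Run-through, Full Tracking & Strings Session

Check each pair: they overlap iff neither finishes before the other starts.
Sorted by start: Full Tracking, Strings Session, Vocals Run-through, Brass Warm-up, Tech Mixing, Percussion Mixing.
Strings Session starts before Full Tracking ends → Full Tracking and Strings Session overlap.
Vocals Run-through starts after Full Tracking ends, so nothing later overlaps Full Tracking either.
Vocals Run-through starts after Strings Session ends, so nothing later overlaps Strings Session either.
Brass Warm-up starts before Vocals Run-through ends → Vocals Run-through and Brass Warm-up overlap.
Tech Mixing starts after Vocals Run-through ends, so nothing later overlaps Vocals Run-through either.
Tech Mixing starts after Brass Warm-up ends, so nothing later overlaps Brass Warm-up either.
Percussion Mixing starts after Tech Mixing ends.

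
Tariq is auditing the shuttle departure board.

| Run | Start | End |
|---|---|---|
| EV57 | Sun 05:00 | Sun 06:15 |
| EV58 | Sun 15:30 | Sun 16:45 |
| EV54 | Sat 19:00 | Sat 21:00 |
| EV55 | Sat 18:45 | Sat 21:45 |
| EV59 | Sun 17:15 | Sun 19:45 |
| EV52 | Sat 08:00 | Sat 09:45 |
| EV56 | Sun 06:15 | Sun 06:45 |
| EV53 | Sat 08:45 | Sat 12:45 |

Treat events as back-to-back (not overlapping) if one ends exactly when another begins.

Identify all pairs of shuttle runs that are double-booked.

Sorted by start: EV52, EV53, EV55, EV54, EV57, EV56, EV58, EV59.
EV53 starts before EV52 ends → EV52 and EV53 overlap.
EV55 starts after EV52 ends, so nothing later overlaps EV52 either.
EV55 starts after EV53 ends, so nothing later overlaps EV53 either.
EV54 starts before EV55 ends → EV55 and EV54 overlap.
EV57 starts after EV55 ends, so nothing later overlaps EV55 either.
EV57 starts after EV54 ends, so nothing later overlaps EV54 either.
EV56 starts exactly when EV57 ends (back-to-back, no overlap), so nothing later overlaps EV57 either.
EV58 starts after EV56 ends, so nothing later overlaps EV56 either.
EV59 starts after EV58 ends.

EV52 & EV53, EV54 & EV55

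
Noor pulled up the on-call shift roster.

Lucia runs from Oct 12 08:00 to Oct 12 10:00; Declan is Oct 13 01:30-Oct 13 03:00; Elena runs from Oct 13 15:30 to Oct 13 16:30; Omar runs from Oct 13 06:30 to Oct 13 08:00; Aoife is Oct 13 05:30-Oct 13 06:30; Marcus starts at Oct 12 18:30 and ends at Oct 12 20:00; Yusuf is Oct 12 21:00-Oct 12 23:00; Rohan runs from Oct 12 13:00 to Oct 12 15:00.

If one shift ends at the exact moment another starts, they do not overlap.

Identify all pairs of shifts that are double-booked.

no conflicts

Sorted by start: Lucia, Rohan, Marcus, Yusuf, Declan, Aoife, Omar, Elena.
Rohan starts after Lucia ends; Lucia is clear from here.
Marcus starts after Rohan ends; Rohan is clear from here.
Yusuf starts after Marcus ends; Marcus is clear from here.
Declan starts after Yusuf ends; Yusuf is clear from here.
Aoife starts after Declan ends; Declan is clear from here.
Omar starts exactly when Aoife ends (back-to-back, no overlap); Aoife is clear from here.
Elena starts after Omar ends.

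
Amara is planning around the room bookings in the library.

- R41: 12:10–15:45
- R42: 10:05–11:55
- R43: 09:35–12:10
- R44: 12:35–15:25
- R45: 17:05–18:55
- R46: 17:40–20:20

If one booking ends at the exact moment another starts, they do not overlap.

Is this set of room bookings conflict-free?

Sorted by start: R43, R42, R41, R44, R45, R46.
R42 starts before R43 ends → R43 and R42 overlap.
That's a conflict, so the schedule is not conflict-free.

No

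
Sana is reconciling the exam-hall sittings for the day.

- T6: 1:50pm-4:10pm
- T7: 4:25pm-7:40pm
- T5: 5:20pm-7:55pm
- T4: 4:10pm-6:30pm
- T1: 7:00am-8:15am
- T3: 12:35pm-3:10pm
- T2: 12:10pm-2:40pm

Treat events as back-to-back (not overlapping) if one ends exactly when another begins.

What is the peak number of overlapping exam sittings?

3

Sweep the timeline, counting +1 at each start and −1 at each end (ends before starts at a tie):
7:00am start T1 → 1
8:15am end T1 → 0
12:10pm start T2 → 1
12:35pm start T3 → 2
1:50pm start T6 → 3
2:40pm end T2 → 2
3:10pm end T3 → 1
4:10pm end T6 → 0
4:10pm start T4 → 1
4:25pm start T7 → 2
5:20pm start T5 → 3
6:30pm end T4 → 2
7:40pm end T7 → 1
7:55pm end T5 → 0
Peak is 3, at 1:50pm (T2, T3, T6).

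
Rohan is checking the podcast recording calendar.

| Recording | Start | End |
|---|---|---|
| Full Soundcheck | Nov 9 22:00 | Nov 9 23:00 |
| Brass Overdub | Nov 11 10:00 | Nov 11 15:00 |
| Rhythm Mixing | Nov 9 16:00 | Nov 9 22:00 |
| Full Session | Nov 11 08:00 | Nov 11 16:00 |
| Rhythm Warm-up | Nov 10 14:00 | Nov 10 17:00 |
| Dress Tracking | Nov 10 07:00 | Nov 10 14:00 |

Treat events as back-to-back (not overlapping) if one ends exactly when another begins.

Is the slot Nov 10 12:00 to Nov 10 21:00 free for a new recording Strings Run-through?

Rhythm Mixing: ends Nov 9 22:00 at or before Strings Run-through starts Nov 10 12:00 → clear.
Full Soundcheck: ends Nov 9 23:00 at or before Strings Run-through starts Nov 10 12:00 → clear.
Dress Tracking: starts Nov 10 07:00 before Strings Run-through ends Nov 10 21:00, and ends Nov 10 14:00 after Strings Run-through starts Nov 10 12:00 → overlap.
Rhythm Warm-up: starts Nov 10 14:00 before Strings Run-through ends Nov 10 21:00, and ends Nov 10 17:00 after Strings Run-through starts Nov 10 12:00 → overlap.
Full Session: starts Nov 11 08:00 at or after Strings Run-through ends Nov 10 21:00 → clear.
Brass Overdub: starts Nov 11 10:00 at or after Strings Run-through ends Nov 10 21:00 → clear.
Strings Run-through overlaps Dress Tracking, Rhythm Warm-up.

No — it overlaps Dress Tracking, Rhythm Warm-up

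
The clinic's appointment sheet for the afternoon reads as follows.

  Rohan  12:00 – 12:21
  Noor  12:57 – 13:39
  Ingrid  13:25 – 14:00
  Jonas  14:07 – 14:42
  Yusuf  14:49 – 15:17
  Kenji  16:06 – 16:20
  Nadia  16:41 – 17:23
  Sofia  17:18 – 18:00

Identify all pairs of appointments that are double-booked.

Sorted by start: Rohan, Noor, Ingrid, Jonas, Yusuf, Kenji, Nadia, Sofia.
Noor starts after Rohan ends, so nothing later overlaps Rohan either.
Ingrid starts before Noor ends → Noor and Ingrid overlap.
Jonas starts after Noor ends, so nothing later overlaps Noor either.
Jonas starts after Ingrid ends, so nothing later overlaps Ingrid either.
Yusuf starts after Jonas ends, so nothing later overlaps Jonas either.
Kenji starts after Yusuf ends, so nothing later overlaps Yusuf either.
Nadia starts after Kenji ends, so nothing later overlaps Kenji either.
Sofia starts before Nadia ends → Nadia and Sofia overlap.

Ingrid & Noor, Nadia & Sofia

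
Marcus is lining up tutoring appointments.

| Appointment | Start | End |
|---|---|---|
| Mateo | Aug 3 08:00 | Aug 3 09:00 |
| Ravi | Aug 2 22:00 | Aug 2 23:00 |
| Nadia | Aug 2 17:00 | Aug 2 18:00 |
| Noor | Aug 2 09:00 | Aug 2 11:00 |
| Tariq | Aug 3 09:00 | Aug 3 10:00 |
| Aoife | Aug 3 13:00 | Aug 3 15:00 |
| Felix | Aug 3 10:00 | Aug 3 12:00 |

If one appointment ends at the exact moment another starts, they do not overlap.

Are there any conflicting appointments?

Sorted by start: Noor, Nadia, Ravi, Mateo, Tariq, Felix, Aoife.
Nadia starts after Noor ends; Noor is clear from here.
Ravi starts after Nadia ends; Nadia is clear from here.
Mateo starts after Ravi ends; Ravi is clear from here.
Tariq starts exactly when Mateo ends (back-to-back, no overlap); Mateo is clear from here.
Felix starts exactly when Tariq ends (back-to-back, no overlap); Tariq is clear from here.
Aoife starts after Felix ends.
Every pair is clear; the schedule has no overlaps.

No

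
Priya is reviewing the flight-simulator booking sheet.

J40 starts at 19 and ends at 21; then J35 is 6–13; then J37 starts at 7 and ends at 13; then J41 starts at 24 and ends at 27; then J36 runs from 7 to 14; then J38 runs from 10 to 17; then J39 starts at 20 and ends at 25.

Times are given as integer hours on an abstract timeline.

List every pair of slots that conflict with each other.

Check each pair: they overlap iff neither finishes before the other starts.
Sorted by start: J35, J36, J37, J38, J40, J39, J41.
J36 starts before J35 ends → J35 and J36 overlap.
J37 starts before J35 ends → J35 and J37 overlap.
J38 starts before J35 ends → J35 and J38 overlap.
J40 starts after J35 ends — done with J35.
J37 starts before J36 ends → J36 and J37 overlap.
J38 starts before J36 ends → J36 and J38 overlap.
J40 starts after J36 ends — done with J36.
J38 starts before J37 ends → J37 and J38 overlap.
J40 starts after J37 ends — done with J37.
J40 starts after J38 ends — done with J38.
J39 starts before J40 ends → J40 and J39 overlap.
J41 starts after J40 ends.
J41 starts before J39 ends → J39 and J41 overlap.

J35 & J36, J35 & J37, J35 & J38, J36 & J37, J36 & J38, J37 & J38, J39 & J40, J39 & J41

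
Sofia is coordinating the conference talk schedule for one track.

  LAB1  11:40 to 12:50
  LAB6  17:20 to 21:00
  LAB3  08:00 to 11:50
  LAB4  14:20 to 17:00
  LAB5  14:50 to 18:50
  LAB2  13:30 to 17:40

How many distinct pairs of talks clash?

Sorted by start: LAB3, LAB1, LAB2, LAB4, LAB5, LAB6.
LAB1 starts before LAB3 ends → LAB3 and LAB1 overlap.
LAB2 starts after LAB3 ends, so LAB3 has no further overlaps.
LAB2 starts after LAB1 ends, so LAB1 has no further overlaps.
LAB4 starts before LAB2 ends → LAB2 and LAB4 overlap.
LAB5 starts before LAB2 ends → LAB2 and LAB5 overlap.
LAB6 starts before LAB2 ends → LAB2 and LAB6 overlap.
LAB5 starts before LAB4 ends → LAB4 and LAB5 overlap.
LAB6 starts after LAB4 ends.
LAB6 starts before LAB5 ends → LAB5 and LAB6 overlap.
Overlapping pairs: LAB1 & LAB3, LAB2 & LAB4, LAB2 & LAB5, LAB2 & LAB6, LAB4 & LAB5, LAB5 & LAB6 — 6 in total.

6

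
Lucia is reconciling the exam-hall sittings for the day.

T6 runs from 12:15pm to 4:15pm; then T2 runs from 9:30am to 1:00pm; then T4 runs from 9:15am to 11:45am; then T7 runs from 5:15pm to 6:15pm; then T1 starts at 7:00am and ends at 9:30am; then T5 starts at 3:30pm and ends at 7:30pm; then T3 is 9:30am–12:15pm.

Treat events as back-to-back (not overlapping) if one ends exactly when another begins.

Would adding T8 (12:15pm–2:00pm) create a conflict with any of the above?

T1: ends 9:30am at or before T8 starts 12:15pm → clear.
T4: ends 11:45am at or before T8 starts 12:15pm → clear.
T2: starts 9:30am before T8 ends 2:00pm, and ends 1:00pm after T8 starts 12:15pm → overlap.
T3: ends 12:15pm at or before T8 starts 12:15pm → clear.
T6: starts 12:15pm before T8 ends 2:00pm, and ends 4:15pm after T8 starts 12:15pm → overlap.
T5: starts 3:30pm at or after T8 ends 2:00pm → clear.
T7: starts 5:15pm at or after T8 ends 2:00pm → clear.
T8 overlaps T2, T6.

Yes — it overlaps T2, T6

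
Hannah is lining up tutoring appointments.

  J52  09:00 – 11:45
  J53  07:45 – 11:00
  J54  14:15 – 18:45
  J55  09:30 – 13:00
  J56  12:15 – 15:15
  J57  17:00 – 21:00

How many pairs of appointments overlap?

Sorted by start: J53, J52, J55, J56, J54, J57.
J52 starts before J53 ends → J53 and J52 overlap.
J55 starts before J53 ends → J53 and J55 overlap.
J56 starts after J53 ends — done with J53.
J55 starts before J52 ends → J52 and J55 overlap.
J56 starts after J52 ends — done with J52.
J56 starts before J55 ends → J55 and J56 overlap.
J54 starts after J55 ends — done with J55.
J54 starts before J56 ends → J56 and J54 overlap.
J57 starts after J56 ends.
J57 starts before J54 ends → J54 and J57 overlap.
Overlapping pairs: J52 & J53, J52 & J55, J53 & J55, J54 & J56, J54 & J57, J55 & J56 — 6 in total.

6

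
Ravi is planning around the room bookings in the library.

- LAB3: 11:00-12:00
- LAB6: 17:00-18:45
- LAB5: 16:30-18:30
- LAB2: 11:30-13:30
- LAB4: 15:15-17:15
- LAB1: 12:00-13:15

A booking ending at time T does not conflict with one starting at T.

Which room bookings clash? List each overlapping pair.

Check each pair: they overlap iff neither finishes before the other starts.
Sorted by start: LAB3, LAB2, LAB1, LAB4, LAB5, LAB6.
LAB2 starts before LAB3 ends → LAB3 and LAB2 overlap.
LAB1 starts exactly when LAB3 ends (back-to-back, no overlap) — done with LAB3.
LAB1 starts before LAB2 ends → LAB2 and LAB1 overlap.
LAB4 starts after LAB2 ends — done with LAB2.
LAB4 starts after LAB1 ends — done with LAB1.
LAB5 starts before LAB4 ends → LAB4 and LAB5 overlap.
LAB6 starts before LAB4 ends → LAB4 and LAB6 overlap.
LAB6 starts before LAB5 ends → LAB5 and LAB6 overlap.

LAB1 & LAB2, LAB2 & LAB3, LAB4 & LAB5, LAB4 & LAB6, LAB5 & LAB6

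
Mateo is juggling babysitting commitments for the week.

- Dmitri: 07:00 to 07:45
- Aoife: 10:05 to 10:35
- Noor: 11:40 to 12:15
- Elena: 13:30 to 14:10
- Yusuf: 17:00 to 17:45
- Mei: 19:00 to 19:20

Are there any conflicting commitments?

No

Sorted by start: Dmitri, Aoife, Noor, Elena, Yusuf, Mei.
Aoife starts after Dmitri ends, so Dmitri has no further overlaps.
Noor starts after Aoife ends, so Aoife has no further overlaps.
Elena starts after Noor ends, so Noor has no further overlaps.
Yusuf starts after Elena ends, so Elena has no further overlaps.
Mei starts after Yusuf ends.
Every pair is clear; the schedule has no overlaps.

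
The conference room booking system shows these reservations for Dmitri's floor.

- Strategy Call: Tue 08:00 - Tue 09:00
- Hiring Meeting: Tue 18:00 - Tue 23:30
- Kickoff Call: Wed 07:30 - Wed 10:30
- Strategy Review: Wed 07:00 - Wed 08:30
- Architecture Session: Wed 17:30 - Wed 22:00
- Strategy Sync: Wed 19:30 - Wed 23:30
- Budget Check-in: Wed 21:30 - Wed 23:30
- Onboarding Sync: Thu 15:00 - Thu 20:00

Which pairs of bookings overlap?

Sorted by start: Strategy Call, Hiring Meeting, Strategy Review, Kickoff Call, Architecture Session, Strategy Sync, Budget Check-in, Onboarding Sync.
Hiring Meeting starts after Strategy Call ends, so Strategy Call has no further overlaps.
Strategy Review starts after Hiring Meeting ends, so Hiring Meeting has no further overlaps.
Kickoff Call starts before Strategy Review ends → Strategy Review and Kickoff Call overlap.
Architecture Session starts after Strategy Review ends, so Strategy Review has no further overlaps.
Architecture Session starts after Kickoff Call ends, so Kickoff Call has no further overlaps.
Strategy Sync starts before Architecture Session ends → Architecture Session and Strategy Sync overlap.
Budget Check-in starts before Architecture Session ends → Architecture Session and Budget Check-in overlap.
Onboarding Sync starts after Architecture Session ends.
Budget Check-in starts before Strategy Sync ends → Strategy Sync and Budget Check-in overlap.
Onboarding Sync starts after Strategy Sync ends.
Onboarding Sync starts after Budget Check-in ends.

Architecture Session & Budget Check-in, Architecture Session & Strategy Sync, Budget Check-in & Strategy Sync, Kickoff Call & Strategy Review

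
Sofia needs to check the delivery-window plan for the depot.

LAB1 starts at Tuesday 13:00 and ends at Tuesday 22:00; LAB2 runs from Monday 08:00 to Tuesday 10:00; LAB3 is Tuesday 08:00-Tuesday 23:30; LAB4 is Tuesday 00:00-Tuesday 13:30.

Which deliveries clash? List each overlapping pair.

Two intervals overlap when each starts before the other ends.
Sorted by start: LAB2, LAB4, LAB3, LAB1.
LAB4 starts before LAB2 ends → LAB2 and LAB4 overlap.
LAB3 starts before LAB2 ends → LAB2 and LAB3 overlap.
LAB1 starts after LAB2 ends.
LAB3 starts before LAB4 ends → LAB4 and LAB3 overlap.
LAB1 starts before LAB4 ends → LAB4 and LAB1 overlap.
LAB1 starts before LAB3 ends → LAB3 and LAB1 overlap.

LAB1 & LAB3, LAB1 & LAB4, LAB2 & LAB3, LAB2 & LAB4, LAB3 & LAB4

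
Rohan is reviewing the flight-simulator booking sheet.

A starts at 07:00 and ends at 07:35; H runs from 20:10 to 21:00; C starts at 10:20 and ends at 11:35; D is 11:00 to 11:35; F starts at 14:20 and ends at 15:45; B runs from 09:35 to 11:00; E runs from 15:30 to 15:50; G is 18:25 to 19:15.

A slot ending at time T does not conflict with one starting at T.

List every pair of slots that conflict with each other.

B & C, C & D, E & F

Two intervals overlap when each starts before the other ends.
Sorted by start: A, B, C, D, F, E, G, H.
B starts after A ends, so nothing later overlaps A either.
C starts before B ends → B and C overlap.
D starts exactly when B ends (back-to-back, no overlap), so nothing later overlaps B either.
D starts before C ends → C and D overlap.
F starts after C ends, so nothing later overlaps C either.
F starts after D ends, so nothing later overlaps D either.
E starts before F ends → F and E overlap.
G starts after F ends, so nothing later overlaps F either.
G starts after E ends, so nothing later overlaps E either.
H starts after G ends.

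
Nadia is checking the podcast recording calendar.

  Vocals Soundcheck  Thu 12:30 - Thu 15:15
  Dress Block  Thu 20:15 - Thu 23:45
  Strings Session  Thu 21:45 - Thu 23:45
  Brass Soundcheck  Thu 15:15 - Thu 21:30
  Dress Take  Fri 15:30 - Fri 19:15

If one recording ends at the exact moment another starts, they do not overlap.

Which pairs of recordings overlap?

Brass Soundcheck & Dress Block, Dress Block & Strings Session

Sorted by start: Vocals Soundcheck, Brass Soundcheck, Dress Block, Strings Session, Dress Take.
Brass Soundcheck starts exactly when Vocals Soundcheck ends (back-to-back, no overlap), so nothing later overlaps Vocals Soundcheck either.
Dress Block starts before Brass Soundcheck ends → Brass Soundcheck and Dress Block overlap.
Strings Session starts after Brass Soundcheck ends, so nothing later overlaps Brass Soundcheck either.
Strings Session starts before Dress Block ends → Dress Block and Strings Session overlap.
Dress Take starts after Dress Block ends.
Dress Take starts after Strings Session ends.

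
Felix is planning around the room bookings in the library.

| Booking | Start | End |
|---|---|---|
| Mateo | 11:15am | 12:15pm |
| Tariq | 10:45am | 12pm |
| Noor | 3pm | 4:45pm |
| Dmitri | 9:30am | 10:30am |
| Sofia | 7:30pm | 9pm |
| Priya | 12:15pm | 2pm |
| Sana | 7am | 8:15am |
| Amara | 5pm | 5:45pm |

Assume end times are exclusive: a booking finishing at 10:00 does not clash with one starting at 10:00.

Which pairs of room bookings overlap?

Sorted by start: Sana, Dmitri, Tariq, Mateo, Priya, Noor, Amara, Sofia.
Dmitri starts after Sana ends — done with Sana.
Tariq starts after Dmitri ends — done with Dmitri.
Mateo starts before Tariq ends → Tariq and Mateo overlap.
Priya starts after Tariq ends — done with Tariq.
Priya starts exactly when Mateo ends (back-to-back, no overlap) — done with Mateo.
Noor starts after Priya ends — done with Priya.
Amara starts after Noor ends — done with Noor.
Sofia starts after Amara ends.

Mateo & Tariq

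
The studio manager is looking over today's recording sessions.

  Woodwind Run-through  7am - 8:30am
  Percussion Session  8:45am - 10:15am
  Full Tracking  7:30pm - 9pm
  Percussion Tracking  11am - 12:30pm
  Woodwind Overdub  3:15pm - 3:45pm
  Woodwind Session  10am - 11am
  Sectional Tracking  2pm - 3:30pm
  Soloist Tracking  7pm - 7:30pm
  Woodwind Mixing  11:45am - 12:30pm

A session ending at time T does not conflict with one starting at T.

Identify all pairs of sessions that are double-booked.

Percussion Session & Woodwind Session, Percussion Tracking & Woodwind Mixing, Sectional Tracking & Woodwind Overdub

Check each pair: they overlap iff neither finishes before the other starts.
Sorted by start: Woodwind Run-through, Percussion Session, Woodwind Session, Percussion Tracking, Woodwind Mixing, Sectional Tracking, Woodwind Overdub, Soloist Tracking, Full Tracking.
Percussion Session starts after Woodwind Run-through ends — done with Woodwind Run-through.
Woodwind Session starts before Percussion Session ends → Percussion Session and Woodwind Session overlap.
Percussion Tracking starts after Percussion Session ends — done with Percussion Session.
Percussion Tracking starts exactly when Woodwind Session ends (back-to-back, no overlap) — done with Woodwind Session.
Woodwind Mixing starts before Percussion Tracking ends → Percussion Tracking and Woodwind Mixing overlap.
Sectional Tracking starts after Percussion Tracking ends — done with Percussion Tracking.
Sectional Tracking starts after Woodwind Mixing ends — done with Woodwind Mixing.
Woodwind Overdub starts before Sectional Tracking ends → Sectional Tracking and Woodwind Overdub overlap.
Soloist Tracking starts after Sectional Tracking ends — done with Sectional Tracking.
Soloist Tracking starts after Woodwind Overdub ends — done with Woodwind Overdub.
Full Tracking starts exactly when Soloist Tracking ends (back-to-back, no overlap).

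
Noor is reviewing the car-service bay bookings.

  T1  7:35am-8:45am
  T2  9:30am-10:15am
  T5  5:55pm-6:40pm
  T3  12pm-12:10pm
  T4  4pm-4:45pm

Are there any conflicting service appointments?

No

Two intervals overlap when each starts before the other ends.
Sorted by start: T1, T2, T3, T4, T5.
T2 starts after T1 ends, so T1 has no further overlaps.
T3 starts after T2 ends, so T2 has no further overlaps.
T4 starts after T3 ends, so T3 has no further overlaps.
T5 starts after T4 ends.
Every pair is clear; the schedule has no overlaps.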